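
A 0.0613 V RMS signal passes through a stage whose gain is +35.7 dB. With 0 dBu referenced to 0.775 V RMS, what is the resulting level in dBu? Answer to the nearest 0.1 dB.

+13.7 dBu

Input level: 20·log₁₀(0.0613/0.775) = -22.04 dBu.
Output: -22.04 + 35.7 = +13.7 dBu.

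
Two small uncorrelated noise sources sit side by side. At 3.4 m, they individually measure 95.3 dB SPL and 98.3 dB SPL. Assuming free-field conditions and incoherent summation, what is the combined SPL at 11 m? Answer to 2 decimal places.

89.87 dB SPL

Combined at 3.4 m: 10·log₁₀(10^(95.3/10)+10^(98.3/10)) = 100.064 dB SPL.
Then apply −20·log₁₀(11/3.4) = -10.198 dB → 89.87 dB SPL.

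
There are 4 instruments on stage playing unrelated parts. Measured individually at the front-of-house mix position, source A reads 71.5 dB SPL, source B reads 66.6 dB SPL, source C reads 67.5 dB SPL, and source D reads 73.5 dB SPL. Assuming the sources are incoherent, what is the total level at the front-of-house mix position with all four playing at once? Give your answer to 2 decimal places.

76.69 dB SPL

Uncorrelated sources add in intensity (power), not in dB.
L_total = 10·log₁₀(10^(71.5/10) + 10^(66.6/10) + 10^(67.5/10) + 10^(73.5/10)) = 10·log₁₀(46710000) = 76.69 dB SPL.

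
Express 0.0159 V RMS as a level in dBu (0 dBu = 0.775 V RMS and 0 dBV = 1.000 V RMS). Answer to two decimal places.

-33.76 dBu

dBu = 20·log₁₀(V / 0.775 V).
20·log₁₀(0.0159/0.775) = -33.76 dBu.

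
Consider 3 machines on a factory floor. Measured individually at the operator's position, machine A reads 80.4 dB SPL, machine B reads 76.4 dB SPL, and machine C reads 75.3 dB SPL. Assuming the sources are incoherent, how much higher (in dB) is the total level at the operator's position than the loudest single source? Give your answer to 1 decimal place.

Add the sources as powers (linear), then convert back to dB:
L_total = 10·log₁₀(10^(80.4/10) + 10^(76.4/10) + 10^(75.3/10)) = 82.72 dB SPL.
Excess over the loudest (80.4 dB): 82.72 − 80.4 = 2.3 dB.

2.3 dB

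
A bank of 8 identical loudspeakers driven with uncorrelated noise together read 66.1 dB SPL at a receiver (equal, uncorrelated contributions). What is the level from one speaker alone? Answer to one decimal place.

8 equal incoherent sources add 10·log₁₀(8) = 9.03 dB over one source.
L_one = 66.1 − 9.03 = 57.1 dB SPL.

57.1 dB SPL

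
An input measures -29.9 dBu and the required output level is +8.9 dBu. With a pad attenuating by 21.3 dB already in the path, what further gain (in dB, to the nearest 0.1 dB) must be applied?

60.1 dB

The required make-up gain is the shortfall in the dB sum.
G = +8.9 − (-29.9) + 21.3 = 60.1 dB.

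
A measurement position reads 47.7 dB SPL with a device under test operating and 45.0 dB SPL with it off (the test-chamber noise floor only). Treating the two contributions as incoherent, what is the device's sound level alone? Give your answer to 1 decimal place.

Remove the background by subtracting linear intensities:
L_src = 10·log₁₀(10^(47.7/10) − 10^(45.0/10)) = 10·log₁₀(27260) = 44.4 dB SPL.

44.4 dB SPL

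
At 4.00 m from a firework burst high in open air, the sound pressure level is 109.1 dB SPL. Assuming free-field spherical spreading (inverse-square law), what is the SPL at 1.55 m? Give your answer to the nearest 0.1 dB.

117.3 dB SPL

For a point source in a free field, ΔL = −20·log₁₀(d₂/d₁).
ΔL = −20·log₁₀(1.55/4.00) = 8.23 dB, so L₂ = 109.1 + (8.23) = 117.3 dB SPL.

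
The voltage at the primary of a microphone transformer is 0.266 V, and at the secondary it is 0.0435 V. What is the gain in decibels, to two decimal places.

Voltage ratio → dB uses the 20·log₁₀ form:
20·log₁₀(0.0435/0.266) = 20·log₁₀(0.1635) = -15.73 dB.

-15.73 dB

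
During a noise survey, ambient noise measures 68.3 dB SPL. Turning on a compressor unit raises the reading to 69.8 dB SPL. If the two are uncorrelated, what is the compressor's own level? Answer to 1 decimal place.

64.5 dB SPL

Remove the background by subtracting linear intensities:
L_src = 10·log₁₀(10^(69.8/10) − 10^(68.3/10)) = 10·log₁₀(2789000) = 64.5 dB SPL.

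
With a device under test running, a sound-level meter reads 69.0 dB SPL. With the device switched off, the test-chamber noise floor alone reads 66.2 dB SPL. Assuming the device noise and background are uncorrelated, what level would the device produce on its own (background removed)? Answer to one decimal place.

Remove the background by subtracting linear intensities:
L_src = 10·log₁₀(10^(69.0/10) − 10^(66.2/10)) = 10·log₁₀(3775000) = 65.8 dB SPL.

65.8 dB SPL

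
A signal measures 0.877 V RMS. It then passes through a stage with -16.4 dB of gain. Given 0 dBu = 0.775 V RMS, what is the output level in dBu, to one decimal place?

-15.3 dBu

Input level: 20·log₁₀(0.877/0.775) = 1.07 dBu.
Output: 1.07 − 16.4 = -15.3 dBu.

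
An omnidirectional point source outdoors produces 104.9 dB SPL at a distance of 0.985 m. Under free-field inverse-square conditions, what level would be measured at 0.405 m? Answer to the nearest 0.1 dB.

For a point source in a free field, ΔL = −20·log₁₀(d₂/d₁).
ΔL = −20·log₁₀(0.405/0.985) = 7.72 dB, so L₂ = 104.9 + (7.72) = 112.6 dB SPL.

112.6 dB SPL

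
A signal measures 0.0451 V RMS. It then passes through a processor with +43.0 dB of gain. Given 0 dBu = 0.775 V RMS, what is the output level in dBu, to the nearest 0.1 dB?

+18.3 dBu

Input level: 20·log₁₀(0.0451/0.775) = -24.70 dBu.
Output: -24.70 + 43.0 = +18.3 dBu.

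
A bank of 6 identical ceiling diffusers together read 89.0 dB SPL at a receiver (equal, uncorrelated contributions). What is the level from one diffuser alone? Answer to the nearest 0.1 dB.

6 equal incoherent sources add 10·log₁₀(6) = 7.78 dB over one source.
L_one = 89.0 − 7.78 = 81.2 dB SPL.

81.2 dB SPL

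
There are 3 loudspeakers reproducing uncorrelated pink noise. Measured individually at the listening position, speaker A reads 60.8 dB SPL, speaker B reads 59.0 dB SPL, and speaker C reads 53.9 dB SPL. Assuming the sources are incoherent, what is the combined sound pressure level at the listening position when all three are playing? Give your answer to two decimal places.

63.51 dB SPL

Add the sources as powers (linear), then convert back to dB:
L_total = 10·log₁₀(10^(60.8/10) + 10^(59.0/10) + 10^(53.9/10)) = 10·log₁₀(2242000) = 63.51 dB SPL.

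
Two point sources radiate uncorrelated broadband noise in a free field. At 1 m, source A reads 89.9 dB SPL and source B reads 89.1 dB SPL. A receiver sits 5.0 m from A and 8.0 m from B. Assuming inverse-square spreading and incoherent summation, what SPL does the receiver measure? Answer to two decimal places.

77.14 dB SPL

At the listener: L_A = 89.9 − 20·log₁₀(5.0) = 75.921 dB; L_B = 89.1 − 20·log₁₀(8.0) = 71.038 dB.
Combined: 10·log₁₀(10^(75.921/10)+10^(71.038/10)) = 77.14 dB SPL.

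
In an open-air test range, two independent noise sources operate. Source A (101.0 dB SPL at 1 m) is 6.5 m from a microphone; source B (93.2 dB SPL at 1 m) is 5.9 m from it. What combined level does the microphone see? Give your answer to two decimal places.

85.54 dB SPL

At the listener: L_A = 101.0 − 20·log₁₀(6.5) = 84.742 dB; L_B = 93.2 − 20·log₁₀(5.9) = 77.783 dB.
Combined: 10·log₁₀(10^(84.742/10)+10^(77.783/10)) = 85.54 dB SPL.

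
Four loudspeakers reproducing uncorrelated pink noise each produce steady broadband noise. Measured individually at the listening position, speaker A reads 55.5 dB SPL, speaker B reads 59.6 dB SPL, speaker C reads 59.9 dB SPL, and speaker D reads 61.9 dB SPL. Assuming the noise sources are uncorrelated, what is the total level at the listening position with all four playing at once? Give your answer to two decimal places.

65.79 dB SPL

Add the sources as powers (linear), then convert back to dB:
L_total = 10·log₁₀(10^(55.5/10) + 10^(59.6/10) + 10^(59.9/10) + 10^(61.9/10)) = 10·log₁₀(3793000) = 65.79 dB SPL.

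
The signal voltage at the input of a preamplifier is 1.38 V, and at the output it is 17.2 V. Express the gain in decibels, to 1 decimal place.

For a voltage ratio, dB = 20·log₁₀(V₂/V₁).
20·log₁₀(17.2/1.38) = 20·log₁₀(12.46) = 21.9 dB.

21.9 dB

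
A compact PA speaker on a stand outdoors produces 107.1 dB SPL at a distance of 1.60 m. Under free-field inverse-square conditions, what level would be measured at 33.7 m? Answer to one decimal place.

Free-field point source: level drops by 20·log₁₀ of the distance ratio.
ΔL = −20·log₁₀(33.7/1.60) = -26.47 dB, so L₂ = 107.1 + (-26.47) = 80.6 dB SPL.

80.6 dB SPL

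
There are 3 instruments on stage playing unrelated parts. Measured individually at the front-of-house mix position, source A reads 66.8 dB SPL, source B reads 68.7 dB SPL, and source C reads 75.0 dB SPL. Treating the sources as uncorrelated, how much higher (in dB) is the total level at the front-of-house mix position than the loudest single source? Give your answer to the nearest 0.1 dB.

Add the sources as powers (linear), then convert back to dB:
L_total = 10·log₁₀(10^(66.8/10) + 10^(68.7/10) + 10^(75.0/10)) = 76.42 dB SPL.
Excess over the loudest (75.0 dB): 76.42 − 75.0 = 1.4 dB.

1.4 dB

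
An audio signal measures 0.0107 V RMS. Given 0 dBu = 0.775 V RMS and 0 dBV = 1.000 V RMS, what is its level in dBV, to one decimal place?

dBV = 20·log₁₀(V / 1.000 V).
20·log₁₀(0.0107/1.000) = -39.4 dBV.

-39.4 dBV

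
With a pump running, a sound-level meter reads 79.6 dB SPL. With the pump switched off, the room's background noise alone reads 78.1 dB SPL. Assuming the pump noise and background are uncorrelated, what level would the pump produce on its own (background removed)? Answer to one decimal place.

74.3 dB SPL

Remove the background by subtracting linear intensities:
L_src = 10·log₁₀(10^(79.6/10) − 10^(78.1/10)) = 10·log₁₀(26640000) = 74.3 dB SPL.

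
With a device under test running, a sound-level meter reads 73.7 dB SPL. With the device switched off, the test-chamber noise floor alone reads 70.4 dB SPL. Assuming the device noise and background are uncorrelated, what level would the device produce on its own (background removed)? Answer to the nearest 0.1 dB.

71.0 dB SPL

Subtract intensities: L_src = 10·log₁₀(10^(L_total/10) − 10^(L_bg/10)).
L_src = 10·log₁₀(10^(73.7/10) − 10^(70.4/10)) = 10·log₁₀(12480000) = 71.0 dB SPL.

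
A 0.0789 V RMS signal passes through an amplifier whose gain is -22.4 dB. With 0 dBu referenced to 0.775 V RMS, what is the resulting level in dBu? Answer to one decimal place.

-42.2 dBu

Input level: 20·log₁₀(0.0789/0.775) = -19.84 dBu.
Output: -19.84 − 22.4 = -42.2 dBu.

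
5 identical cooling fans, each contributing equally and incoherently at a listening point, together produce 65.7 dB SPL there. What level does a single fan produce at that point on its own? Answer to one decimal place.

58.7 dB SPL

5 equal incoherent sources add 10·log₁₀(5) = 6.99 dB over one source.
L_one = 65.7 − 6.99 = 58.7 dB SPL.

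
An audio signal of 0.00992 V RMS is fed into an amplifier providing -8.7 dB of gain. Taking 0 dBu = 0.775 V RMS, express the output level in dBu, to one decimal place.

-46.6 dBu

Input level: 20·log₁₀(0.00992/0.775) = -37.86 dBu.
Output: -37.86 − 8.7 = -46.6 dBu.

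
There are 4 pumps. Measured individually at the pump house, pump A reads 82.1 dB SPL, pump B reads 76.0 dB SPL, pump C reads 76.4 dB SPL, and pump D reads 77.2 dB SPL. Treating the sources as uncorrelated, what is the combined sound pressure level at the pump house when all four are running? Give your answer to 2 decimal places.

Add the sources as powers (linear), then convert back to dB:
L_total = 10·log₁₀(10^(82.1/10) + 10^(76.0/10) + 10^(76.4/10) + 10^(77.2/10)) = 10·log₁₀(298100000) = 84.74 dB SPL.

84.74 dB SPL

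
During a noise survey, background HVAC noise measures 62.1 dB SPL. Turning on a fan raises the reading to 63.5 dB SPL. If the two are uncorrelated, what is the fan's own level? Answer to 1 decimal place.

57.9 dB SPL

Subtract intensities: L_src = 10·log₁₀(10^(L_total/10) − 10^(L_bg/10)).
L_src = 10·log₁₀(10^(63.5/10) − 10^(62.1/10)) = 10·log₁₀(616900) = 57.9 dB SPL.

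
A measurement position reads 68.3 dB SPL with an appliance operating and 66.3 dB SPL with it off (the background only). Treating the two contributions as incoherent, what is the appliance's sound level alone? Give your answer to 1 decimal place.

Background correction is a power subtraction:
L_src = 10·log₁₀(10^(68.3/10) − 10^(66.3/10)) = 10·log₁₀(2495000) = 64.0 dB SPL.

64.0 dB SPL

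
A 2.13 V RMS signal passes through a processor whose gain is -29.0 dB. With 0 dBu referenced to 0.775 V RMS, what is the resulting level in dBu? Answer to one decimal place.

-20.2 dBu

Input level: 20·log₁₀(2.13/0.775) = 8.78 dBu.
Output: 8.78 − 29.0 = -20.2 dBu.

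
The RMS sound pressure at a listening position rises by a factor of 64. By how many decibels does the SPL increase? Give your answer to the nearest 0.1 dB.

Sound pressure is an amplitude quantity: ΔL = 20·log₁₀(p₂/p₁).
20·log₁₀(64) = 36.1 dB.

36.1 dB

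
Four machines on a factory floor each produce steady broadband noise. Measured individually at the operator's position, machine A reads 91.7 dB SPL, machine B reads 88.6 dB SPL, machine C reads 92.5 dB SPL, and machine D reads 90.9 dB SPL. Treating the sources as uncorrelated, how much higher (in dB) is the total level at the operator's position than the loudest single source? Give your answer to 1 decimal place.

4.7 dB

Add the sources as powers (linear), then convert back to dB:
L_total = 10·log₁₀(10^(91.7/10) + 10^(88.6/10) + 10^(92.5/10) + 10^(90.9/10)) = 97.17 dB SPL.
Excess over the loudest (92.5 dB): 97.17 − 92.5 = 4.7 dB.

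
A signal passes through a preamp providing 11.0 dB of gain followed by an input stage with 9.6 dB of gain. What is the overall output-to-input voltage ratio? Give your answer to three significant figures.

Net gain = 11.0 + 9.6 = 20.6 dB.
Voltage ratio = 10^(20.6/20) = 10.7.

10.7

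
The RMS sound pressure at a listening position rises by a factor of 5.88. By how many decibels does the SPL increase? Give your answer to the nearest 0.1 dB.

15.4 dB

SPL change from a pressure ratio uses the 20·log₁₀ form:
20·log₁₀(5.88) = 15.4 dB.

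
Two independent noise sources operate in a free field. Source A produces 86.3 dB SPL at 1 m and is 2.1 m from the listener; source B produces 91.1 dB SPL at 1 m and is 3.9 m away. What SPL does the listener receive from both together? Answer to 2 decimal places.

At the listener: L_A = 86.3 − 20·log₁₀(2.1) = 79.856 dB; L_B = 91.1 − 20·log₁₀(3.9) = 79.279 dB.
Combined: 10·log₁₀(10^(79.856/10)+10^(79.279/10)) = 82.59 dB SPL.

82.59 dB SPL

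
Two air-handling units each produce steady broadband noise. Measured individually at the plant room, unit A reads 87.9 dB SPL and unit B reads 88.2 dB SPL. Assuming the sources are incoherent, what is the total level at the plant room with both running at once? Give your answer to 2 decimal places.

Add the sources as powers (linear), then convert back to dB:
L_total = 10·log₁₀(10^(87.9/10) + 10^(88.2/10)) = 10·log₁₀(1277000000) = 91.06 dB SPL.

91.06 dB SPL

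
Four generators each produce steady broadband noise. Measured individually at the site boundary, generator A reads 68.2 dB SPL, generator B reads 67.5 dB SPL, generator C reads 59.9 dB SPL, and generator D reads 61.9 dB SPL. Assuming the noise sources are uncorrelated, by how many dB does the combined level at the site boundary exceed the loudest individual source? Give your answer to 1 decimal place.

Add the sources as powers (linear), then convert back to dB:
L_total = 10·log₁₀(10^(68.2/10) + 10^(67.5/10) + 10^(59.9/10) + 10^(61.9/10)) = 71.69 dB SPL.
Excess over the loudest (68.2 dB): 71.69 − 68.2 = 3.5 dB.

3.5 dB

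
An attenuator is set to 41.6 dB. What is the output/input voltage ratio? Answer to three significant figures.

Voltage ratio = 10^(dB/20).
10^(-41.6/20) = 10^(-2.080) = 0.00832.

0.00832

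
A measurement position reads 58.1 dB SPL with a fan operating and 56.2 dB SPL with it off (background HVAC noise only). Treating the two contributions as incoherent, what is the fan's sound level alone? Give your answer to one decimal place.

Remove the background by subtracting linear intensities:
L_src = 10·log₁₀(10^(58.1/10) − 10^(56.2/10)) = 10·log₁₀(228800) = 53.6 dB SPL.

53.6 dB SPL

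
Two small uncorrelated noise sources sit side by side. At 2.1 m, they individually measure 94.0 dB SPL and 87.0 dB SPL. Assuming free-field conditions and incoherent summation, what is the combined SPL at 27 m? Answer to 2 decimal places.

Combined at 2.1 m: 10·log₁₀(10^(94.0/10)+10^(87.0/10)) = 94.790 dB SPL.
Then apply −20·log₁₀(27/2.1) = -22.183 dB → 72.61 dB SPL.

72.61 dB SPL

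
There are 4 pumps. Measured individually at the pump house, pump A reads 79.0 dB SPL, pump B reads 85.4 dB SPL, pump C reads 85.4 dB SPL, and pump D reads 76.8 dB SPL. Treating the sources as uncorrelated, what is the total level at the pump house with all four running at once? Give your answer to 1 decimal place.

89.1 dB SPL

Incoherent sources sum as intensities:
L_total = 10·log₁₀(10^(79.0/10) + 10^(85.4/10) + 10^(85.4/10) + 10^(76.8/10)) = 10·log₁₀(820800000) = 89.1 dB SPL.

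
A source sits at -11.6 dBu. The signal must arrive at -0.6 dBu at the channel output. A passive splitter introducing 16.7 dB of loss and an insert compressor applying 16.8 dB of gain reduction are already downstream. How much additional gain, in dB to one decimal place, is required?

The required make-up gain is the shortfall in the dB sum.
G = -0.6 − (-11.6) + 16.7 + 16.8 = 44.5 dB.

44.5 dB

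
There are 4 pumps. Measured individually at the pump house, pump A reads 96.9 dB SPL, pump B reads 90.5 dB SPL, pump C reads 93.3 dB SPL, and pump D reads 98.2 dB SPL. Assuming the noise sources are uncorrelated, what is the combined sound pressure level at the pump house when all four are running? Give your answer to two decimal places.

Uncorrelated sources add in intensity (power), not in dB.
L_total = 10·log₁₀(10^(96.9/10) + 10^(90.5/10) + 10^(93.3/10) + 10^(98.2/10)) = 10·log₁₀(14765000000) = 101.69 dB SPL.

101.69 dB SPL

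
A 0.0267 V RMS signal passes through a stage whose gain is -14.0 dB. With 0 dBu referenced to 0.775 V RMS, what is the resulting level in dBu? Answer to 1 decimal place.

Input level: 20·log₁₀(0.0267/0.775) = -29.26 dBu.
Output: -29.26 − 14.0 = -43.3 dBu.

-43.3 dBu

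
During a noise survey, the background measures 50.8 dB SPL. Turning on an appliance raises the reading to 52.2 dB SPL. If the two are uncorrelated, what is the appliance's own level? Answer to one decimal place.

Subtract intensities: L_src = 10·log₁₀(10^(L_total/10) − 10^(L_bg/10)).
L_src = 10·log₁₀(10^(52.2/10) − 10^(50.8/10)) = 10·log₁₀(45730) = 46.6 dB SPL.

46.6 dB SPL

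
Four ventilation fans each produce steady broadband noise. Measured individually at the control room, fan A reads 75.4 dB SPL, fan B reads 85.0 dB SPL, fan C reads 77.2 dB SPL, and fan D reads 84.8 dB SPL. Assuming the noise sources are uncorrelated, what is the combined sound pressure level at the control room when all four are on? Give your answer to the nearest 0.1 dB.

Uncorrelated sources add in intensity (power), not in dB.
L_total = 10·log₁₀(10^(75.4/10) + 10^(85.0/10) + 10^(77.2/10) + 10^(84.8/10)) = 10·log₁₀(705400000) = 88.5 dB SPL.

88.5 dB SPL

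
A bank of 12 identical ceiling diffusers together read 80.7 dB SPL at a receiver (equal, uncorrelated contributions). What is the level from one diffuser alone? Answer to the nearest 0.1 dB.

69.9 dB SPL

12 equal incoherent sources add 10·log₁₀(12) = 10.79 dB over one source.
L_one = 80.7 − 10.79 = 69.9 dB SPL.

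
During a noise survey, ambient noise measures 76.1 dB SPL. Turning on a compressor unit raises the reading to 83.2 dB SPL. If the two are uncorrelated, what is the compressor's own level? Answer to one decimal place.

Background correction is a power subtraction:
L_src = 10·log₁₀(10^(83.2/10) − 10^(76.1/10)) = 10·log₁₀(168200000) = 82.3 dB SPL.

82.3 dB SPL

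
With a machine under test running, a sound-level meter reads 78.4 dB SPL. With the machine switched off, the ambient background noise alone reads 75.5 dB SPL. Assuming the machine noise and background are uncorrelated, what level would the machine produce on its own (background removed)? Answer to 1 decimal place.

Remove the background by subtracting linear intensities:
L_src = 10·log₁₀(10^(78.4/10) − 10^(75.5/10)) = 10·log₁₀(33700000) = 75.3 dB SPL.

75.3 dB SPL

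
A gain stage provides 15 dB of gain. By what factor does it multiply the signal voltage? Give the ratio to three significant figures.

5.62

Voltage ratio = 10^(dB/20).
10^(15/20) = 10^(0.7500) = 5.62.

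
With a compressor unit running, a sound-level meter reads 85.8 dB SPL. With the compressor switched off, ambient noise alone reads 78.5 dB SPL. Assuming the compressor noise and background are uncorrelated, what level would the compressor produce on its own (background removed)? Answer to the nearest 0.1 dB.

Subtract intensities: L_src = 10·log₁₀(10^(L_total/10) − 10^(L_bg/10)).
L_src = 10·log₁₀(10^(85.8/10) − 10^(78.5/10)) = 10·log₁₀(309400000) = 84.9 dB SPL.

84.9 dB SPL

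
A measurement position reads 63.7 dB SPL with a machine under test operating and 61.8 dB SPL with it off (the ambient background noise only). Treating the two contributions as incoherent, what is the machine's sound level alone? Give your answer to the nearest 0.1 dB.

59.2 dB SPL

Background correction is a power subtraction:
L_src = 10·log₁₀(10^(63.7/10) − 10^(61.8/10)) = 10·log₁₀(830700) = 59.2 dB SPL.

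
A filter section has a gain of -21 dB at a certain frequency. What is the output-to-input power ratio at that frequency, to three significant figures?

Power ratio = 10^(dB/10).
10^(-21/10) = 10^(-2.100) = 0.00794.

0.00794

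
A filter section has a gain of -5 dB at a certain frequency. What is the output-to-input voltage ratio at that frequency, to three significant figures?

Voltage ratio = 10^(dB/20).
10^(-5/20) = 10^(-0.2500) = 0.562.

0.562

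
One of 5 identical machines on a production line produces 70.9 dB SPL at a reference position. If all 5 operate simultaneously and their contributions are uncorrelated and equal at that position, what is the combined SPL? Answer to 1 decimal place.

77.9 dB SPL

5 equal incoherent sources raise the level by 10·log₁₀(5) = 6.99 dB.
L_total = 70.9 + 6.99 = 77.9 dB SPL.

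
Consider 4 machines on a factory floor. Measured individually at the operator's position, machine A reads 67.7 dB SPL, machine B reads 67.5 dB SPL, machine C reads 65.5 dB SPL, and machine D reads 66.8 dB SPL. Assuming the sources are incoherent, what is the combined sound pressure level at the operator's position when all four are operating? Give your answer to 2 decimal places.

Incoherent sources sum as intensities:
L_total = 10·log₁₀(10^(67.7/10) + 10^(67.5/10) + 10^(65.5/10) + 10^(66.8/10)) = 10·log₁₀(19850000) = 72.98 dB SPL.

72.98 dB SPL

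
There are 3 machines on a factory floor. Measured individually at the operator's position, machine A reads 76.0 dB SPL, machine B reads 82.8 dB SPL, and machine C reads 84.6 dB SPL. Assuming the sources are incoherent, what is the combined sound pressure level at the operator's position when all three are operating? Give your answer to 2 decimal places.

87.15 dB SPL

Incoherent sources sum as intensities:
L_total = 10·log₁₀(10^(76.0/10) + 10^(82.8/10) + 10^(84.6/10)) = 10·log₁₀(518800000) = 87.15 dB SPL.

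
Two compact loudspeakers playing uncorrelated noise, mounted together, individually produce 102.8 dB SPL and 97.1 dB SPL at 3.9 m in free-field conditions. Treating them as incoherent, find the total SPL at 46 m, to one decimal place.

Combined at 3.9 m: 10·log₁₀(10^(102.8/10)+10^(97.1/10)) = 103.84 dB SPL.
Then apply −20·log₁₀(46/3.9) = -21.43 dB → 82.4 dB SPL.

82.4 dB SPL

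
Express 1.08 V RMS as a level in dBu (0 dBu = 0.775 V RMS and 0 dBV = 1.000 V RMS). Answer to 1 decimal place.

+2.9 dBu

dBu = 20·log₁₀(V / 0.775 V).
20·log₁₀(1.08/0.775) = +2.9 dBu.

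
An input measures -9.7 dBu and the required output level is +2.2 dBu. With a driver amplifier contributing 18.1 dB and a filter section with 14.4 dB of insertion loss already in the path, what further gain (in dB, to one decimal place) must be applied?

8.2 dB

The required make-up gain is the shortfall in the dB sum.
G = +2.2 − (-9.7) − 18.1 + 14.4 = 8.2 dB.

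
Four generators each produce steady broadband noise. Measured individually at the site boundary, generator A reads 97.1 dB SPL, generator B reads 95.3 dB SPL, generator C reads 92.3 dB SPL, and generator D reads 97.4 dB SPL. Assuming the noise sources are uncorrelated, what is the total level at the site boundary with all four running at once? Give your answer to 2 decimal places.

Uncorrelated sources add in intensity (power), not in dB.
L_total = 10·log₁₀(10^(97.1/10) + 10^(95.3/10) + 10^(92.3/10) + 10^(97.4/10)) = 10·log₁₀(15711000000) = 101.96 dB SPL.

101.96 dB SPL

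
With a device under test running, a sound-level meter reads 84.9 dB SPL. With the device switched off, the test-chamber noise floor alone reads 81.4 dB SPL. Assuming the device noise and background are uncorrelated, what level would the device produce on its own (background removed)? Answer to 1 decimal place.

Remove the background by subtracting linear intensities:
L_src = 10·log₁₀(10^(84.9/10) − 10^(81.4/10)) = 10·log₁₀(171000000) = 82.3 dB SPL.

82.3 dB SPL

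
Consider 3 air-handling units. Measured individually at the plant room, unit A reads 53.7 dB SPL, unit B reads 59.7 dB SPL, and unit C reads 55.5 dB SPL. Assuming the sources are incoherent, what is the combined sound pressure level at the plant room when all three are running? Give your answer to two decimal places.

Uncorrelated sources add in intensity (power), not in dB.
L_total = 10·log₁₀(10^(53.7/10) + 10^(59.7/10) + 10^(55.5/10)) = 10·log₁₀(1522000) = 61.83 dB SPL.

61.83 dB SPL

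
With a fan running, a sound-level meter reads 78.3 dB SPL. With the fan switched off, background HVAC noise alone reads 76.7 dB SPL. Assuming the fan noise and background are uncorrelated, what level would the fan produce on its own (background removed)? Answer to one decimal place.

73.2 dB SPL

Subtract intensities: L_src = 10·log₁₀(10^(L_total/10) − 10^(L_bg/10)).
L_src = 10·log₁₀(10^(78.3/10) − 10^(76.7/10)) = 10·log₁₀(20830000) = 73.2 dB SPL.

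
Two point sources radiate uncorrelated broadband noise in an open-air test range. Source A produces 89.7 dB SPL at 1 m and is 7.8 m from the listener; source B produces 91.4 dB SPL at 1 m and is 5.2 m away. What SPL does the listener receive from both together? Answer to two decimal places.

78.22 dB SPL

At the listener: L_A = 89.7 − 20·log₁₀(7.8) = 71.858 dB; L_B = 91.4 − 20·log₁₀(5.2) = 77.080 dB.
Combined: 10·log₁₀(10^(71.858/10)+10^(77.080/10)) = 78.22 dB SPL.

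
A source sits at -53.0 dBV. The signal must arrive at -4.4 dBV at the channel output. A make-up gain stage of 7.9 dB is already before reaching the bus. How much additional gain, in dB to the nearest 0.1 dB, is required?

40.7 dB

The required make-up gain is the shortfall in the dB sum.
G = -4.4 − (-53.0) − 7.9 = 40.7 dB.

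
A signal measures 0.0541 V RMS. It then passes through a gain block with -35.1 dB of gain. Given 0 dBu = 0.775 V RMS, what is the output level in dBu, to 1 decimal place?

Input level: 20·log₁₀(0.0541/0.775) = -23.12 dBu.
Output: -23.12 − 35.1 = -58.2 dBu.

-58.2 dBu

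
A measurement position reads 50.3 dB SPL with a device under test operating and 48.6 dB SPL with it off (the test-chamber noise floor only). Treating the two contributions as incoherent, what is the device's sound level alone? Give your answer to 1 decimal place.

Background correction is a power subtraction:
L_src = 10·log₁₀(10^(50.3/10) − 10^(48.6/10)) = 10·log₁₀(34710) = 45.4 dB SPL.

45.4 dB SPL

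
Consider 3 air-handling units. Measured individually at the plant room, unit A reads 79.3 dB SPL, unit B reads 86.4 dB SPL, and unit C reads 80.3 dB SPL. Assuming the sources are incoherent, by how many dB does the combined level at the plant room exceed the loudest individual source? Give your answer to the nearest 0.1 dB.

Add the sources as powers (linear), then convert back to dB:
L_total = 10·log₁₀(10^(79.3/10) + 10^(86.4/10) + 10^(80.3/10)) = 87.98 dB SPL.
Excess over the loudest (86.4 dB): 87.98 − 86.4 = 1.6 dB.

1.6 dB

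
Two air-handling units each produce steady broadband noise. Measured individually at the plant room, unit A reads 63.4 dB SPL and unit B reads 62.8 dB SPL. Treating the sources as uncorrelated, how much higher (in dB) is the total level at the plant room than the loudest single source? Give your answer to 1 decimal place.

Incoherent sources sum as intensities:
L_total = 10·log₁₀(10^(63.4/10) + 10^(62.8/10)) = 66.12 dB SPL.
Excess over the loudest (63.4 dB): 66.12 − 63.4 = 2.7 dB.

2.7 dB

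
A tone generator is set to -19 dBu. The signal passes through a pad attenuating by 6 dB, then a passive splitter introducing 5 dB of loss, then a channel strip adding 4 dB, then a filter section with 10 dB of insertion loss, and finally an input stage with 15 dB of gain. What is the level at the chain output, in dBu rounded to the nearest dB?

In dB, series stages simply add:
-19 − 6 − 5 + 4 − 10 + 15 = -21 dBu.

-21 dBu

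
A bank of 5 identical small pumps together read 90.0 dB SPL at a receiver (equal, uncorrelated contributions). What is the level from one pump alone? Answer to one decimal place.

5 equal incoherent sources add 10·log₁₀(5) = 6.99 dB over one source.
L_one = 90.0 − 6.99 = 83.0 dB SPL.

83.0 dB SPL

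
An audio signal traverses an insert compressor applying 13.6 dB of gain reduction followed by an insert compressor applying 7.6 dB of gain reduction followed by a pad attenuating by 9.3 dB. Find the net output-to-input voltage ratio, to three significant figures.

0.0299

Net gain = (−13.6) + (−7.6) + (−9.3) = -30.5 dB.
Voltage ratio = 10^(-30.5/20) = 0.0299.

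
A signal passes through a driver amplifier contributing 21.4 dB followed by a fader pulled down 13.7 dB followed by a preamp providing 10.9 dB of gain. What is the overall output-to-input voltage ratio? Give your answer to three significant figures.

Net gain = 21.4 + (−13.7) + 10.9 = 18.6 dB.
Voltage ratio = 10^(18.6/20) = 8.51.

8.51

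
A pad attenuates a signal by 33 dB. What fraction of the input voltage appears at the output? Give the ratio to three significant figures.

0.0224

Voltage ratio = 10^(dB/20).
10^(-33/20) = 10^(-1.650) = 0.0224.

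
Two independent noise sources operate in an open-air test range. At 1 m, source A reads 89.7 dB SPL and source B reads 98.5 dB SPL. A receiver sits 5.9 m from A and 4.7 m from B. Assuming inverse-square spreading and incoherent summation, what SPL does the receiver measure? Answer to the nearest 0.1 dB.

At the listener: L_A = 89.7 − 20·log₁₀(5.9) = 74.28 dB; L_B = 98.5 − 20·log₁₀(4.7) = 85.06 dB.
Combined: 10·log₁₀(10^(74.28/10)+10^(85.06/10)) = 85.4 dB SPL.

85.4 dB SPL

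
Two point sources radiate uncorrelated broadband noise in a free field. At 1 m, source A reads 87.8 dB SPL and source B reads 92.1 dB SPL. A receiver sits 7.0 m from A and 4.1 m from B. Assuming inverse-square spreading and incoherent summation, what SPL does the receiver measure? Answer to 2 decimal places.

At the listener: L_A = 87.8 − 20·log₁₀(7.0) = 70.898 dB; L_B = 92.1 − 20·log₁₀(4.1) = 79.844 dB.
Combined: 10·log₁₀(10^(70.898/10)+10^(79.844/10)) = 80.37 dB SPL.

80.37 dB SPL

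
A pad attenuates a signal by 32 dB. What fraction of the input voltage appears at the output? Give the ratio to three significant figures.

0.0251

Voltage ratio = 10^(dB/20).
10^(-32/20) = 10^(-1.600) = 0.0251.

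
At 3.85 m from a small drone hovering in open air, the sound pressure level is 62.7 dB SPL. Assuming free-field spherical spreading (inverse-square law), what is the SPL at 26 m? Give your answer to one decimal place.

46.1 dB SPL

Inverse-square spreading gives ΔL = −20·log₁₀(d₂/d₁).
ΔL = −20·log₁₀(26/3.85) = -16.59 dB, so L₂ = 62.7 + (-16.59) = 46.1 dB SPL.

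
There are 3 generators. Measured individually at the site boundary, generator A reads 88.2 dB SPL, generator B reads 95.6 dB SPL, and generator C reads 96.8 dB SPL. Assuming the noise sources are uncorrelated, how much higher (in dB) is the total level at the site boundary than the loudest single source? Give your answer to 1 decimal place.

2.8 dB

Uncorrelated sources add in intensity (power), not in dB.
L_total = 10·log₁₀(10^(88.2/10) + 10^(95.6/10) + 10^(96.8/10)) = 99.58 dB SPL.
Excess over the loudest (96.8 dB): 99.58 − 96.8 = 2.8 dB.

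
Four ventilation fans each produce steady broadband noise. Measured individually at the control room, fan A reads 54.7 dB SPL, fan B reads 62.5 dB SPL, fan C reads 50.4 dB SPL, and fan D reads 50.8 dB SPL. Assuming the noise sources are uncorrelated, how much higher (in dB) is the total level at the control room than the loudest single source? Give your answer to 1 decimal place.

Add the sources as powers (linear), then convert back to dB:
L_total = 10·log₁₀(10^(54.7/10) + 10^(62.5/10) + 10^(50.4/10) + 10^(50.8/10)) = 63.62 dB SPL.
Excess over the loudest (62.5 dB): 63.62 − 62.5 = 1.1 dB.

1.1 dB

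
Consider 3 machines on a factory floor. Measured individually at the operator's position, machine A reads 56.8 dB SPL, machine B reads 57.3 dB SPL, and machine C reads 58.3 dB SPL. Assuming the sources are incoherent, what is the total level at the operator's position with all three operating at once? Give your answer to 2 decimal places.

62.28 dB SPL

Incoherent sources sum as intensities:
L_total = 10·log₁₀(10^(56.8/10) + 10^(57.3/10) + 10^(58.3/10)) = 10·log₁₀(1692000) = 62.28 dB SPL.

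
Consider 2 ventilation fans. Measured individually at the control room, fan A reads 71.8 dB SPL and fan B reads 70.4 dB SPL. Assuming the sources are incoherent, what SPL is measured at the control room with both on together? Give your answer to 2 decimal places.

Incoherent sources sum as intensities:
L_total = 10·log₁₀(10^(71.8/10) + 10^(70.4/10)) = 10·log₁₀(26100000) = 74.17 dB SPL.

74.17 dB SPL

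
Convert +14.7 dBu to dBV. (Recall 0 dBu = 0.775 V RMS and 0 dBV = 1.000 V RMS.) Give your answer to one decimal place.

+12.5 dBV

The offset between the scales is 20·log₁₀(0.775/1.000) = −2.214 dB.
So dBV = +14.7 − 2.214 = +12.5 dBV.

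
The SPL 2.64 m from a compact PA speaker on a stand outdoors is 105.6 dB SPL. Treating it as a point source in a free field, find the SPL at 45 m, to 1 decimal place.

81.0 dB SPL

Inverse-square spreading gives ΔL = −20·log₁₀(d₂/d₁).
ΔL = −20·log₁₀(45/2.64) = -24.63 dB, so L₂ = 105.6 + (-24.63) = 81.0 dB SPL.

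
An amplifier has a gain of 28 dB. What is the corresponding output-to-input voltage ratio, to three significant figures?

Voltage ratio = 10^(dB/20).
10^(28/20) = 10^(1.400) = 25.1.

25.1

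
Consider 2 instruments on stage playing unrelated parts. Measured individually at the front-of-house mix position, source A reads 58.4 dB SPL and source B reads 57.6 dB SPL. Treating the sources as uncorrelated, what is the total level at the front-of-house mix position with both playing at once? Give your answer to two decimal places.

Uncorrelated sources add in intensity (power), not in dB.
L_total = 10·log₁₀(10^(58.4/10) + 10^(57.6/10)) = 10·log₁₀(1267000) = 61.03 dB SPL.

61.03 dB SPL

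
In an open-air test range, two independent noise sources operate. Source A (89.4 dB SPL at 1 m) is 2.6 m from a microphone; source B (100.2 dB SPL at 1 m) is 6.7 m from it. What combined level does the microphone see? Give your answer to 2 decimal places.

85.59 dB SPL

At the listener: L_A = 89.4 − 20·log₁₀(2.6) = 81.101 dB; L_B = 100.2 − 20·log₁₀(6.7) = 83.679 dB.
Combined: 10·log₁₀(10^(81.101/10)+10^(83.679/10)) = 85.59 dB SPL.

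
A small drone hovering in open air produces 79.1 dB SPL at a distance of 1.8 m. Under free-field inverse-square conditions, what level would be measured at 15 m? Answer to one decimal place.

60.7 dB SPL

Free-field point source: level drops by 20·log₁₀ of the distance ratio.
ΔL = −20·log₁₀(15/1.8) = -18.42 dB, so L₂ = 79.1 + (-18.42) = 60.7 dB SPL.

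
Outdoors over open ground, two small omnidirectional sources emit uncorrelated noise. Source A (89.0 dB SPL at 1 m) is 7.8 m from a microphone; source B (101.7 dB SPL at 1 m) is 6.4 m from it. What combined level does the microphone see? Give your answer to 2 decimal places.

85.73 dB SPL

At the listener: L_A = 89.0 − 20·log₁₀(7.8) = 71.158 dB; L_B = 101.7 − 20·log₁₀(6.4) = 85.576 dB.
Combined: 10·log₁₀(10^(71.158/10)+10^(85.576/10)) = 85.73 dB SPL.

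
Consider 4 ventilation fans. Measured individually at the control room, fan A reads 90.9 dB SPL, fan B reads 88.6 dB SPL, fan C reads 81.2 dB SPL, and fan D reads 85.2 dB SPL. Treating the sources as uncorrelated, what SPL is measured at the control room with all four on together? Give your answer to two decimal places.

93.83 dB SPL

Incoherent sources sum as intensities:
L_total = 10·log₁₀(10^(90.9/10) + 10^(88.6/10) + 10^(81.2/10) + 10^(85.2/10)) = 10·log₁₀(2418000000) = 93.83 dB SPL.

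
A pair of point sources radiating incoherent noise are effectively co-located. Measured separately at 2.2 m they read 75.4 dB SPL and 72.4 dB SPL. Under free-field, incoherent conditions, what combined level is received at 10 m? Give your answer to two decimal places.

Combined at 2.2 m: 10·log₁₀(10^(75.4/10)+10^(72.4/10)) = 77.164 dB SPL.
Then apply −20·log₁₀(10/2.2) = -13.152 dB → 64.01 dB SPL.

64.01 dB SPL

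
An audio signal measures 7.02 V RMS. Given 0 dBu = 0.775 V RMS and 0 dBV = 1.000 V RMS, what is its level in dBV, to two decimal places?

+16.93 dBV

dBV = 20·log₁₀(V / 1.000 V).
20·log₁₀(7.02/1.000) = +16.93 dBV.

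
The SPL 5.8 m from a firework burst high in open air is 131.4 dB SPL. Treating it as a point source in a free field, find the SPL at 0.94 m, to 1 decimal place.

147.2 dB SPL

Inverse-square spreading gives ΔL = −20·log₁₀(d₂/d₁).
ΔL = −20·log₁₀(0.94/5.8) = 15.81 dB, so L₂ = 131.4 + (15.81) = 147.2 dB SPL.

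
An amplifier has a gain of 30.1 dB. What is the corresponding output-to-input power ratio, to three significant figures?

Power ratio = 10^(dB/10).
10^(30.1/10) = 10^(3.010) = 1020.

1020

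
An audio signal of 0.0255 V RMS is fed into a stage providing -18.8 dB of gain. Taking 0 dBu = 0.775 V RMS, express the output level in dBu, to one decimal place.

-48.5 dBu

Input level: 20·log₁₀(0.0255/0.775) = -29.66 dBu.
Output: -29.66 − 18.8 = -48.5 dBu.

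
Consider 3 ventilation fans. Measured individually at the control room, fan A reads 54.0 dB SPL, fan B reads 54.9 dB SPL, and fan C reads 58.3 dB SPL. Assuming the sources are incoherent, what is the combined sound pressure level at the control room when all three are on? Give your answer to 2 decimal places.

Incoherent sources sum as intensities:
L_total = 10·log₁₀(10^(54.0/10) + 10^(54.9/10) + 10^(58.3/10)) = 10·log₁₀(1236000) = 60.92 dB SPL.

60.92 dB SPL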